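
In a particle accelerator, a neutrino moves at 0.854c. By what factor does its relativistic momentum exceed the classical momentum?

p_rel = γmv, p_class = mv
Ratio = γ = 1/√(1 - 0.854²)
= 1/√(0.270684) = 1.922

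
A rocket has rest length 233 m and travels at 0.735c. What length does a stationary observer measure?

Proper length L₀ = 233 m
γ = 1/√(1 - 0.735²) = 1.475
L = L₀/γ = 233/1.475 = 158.0 m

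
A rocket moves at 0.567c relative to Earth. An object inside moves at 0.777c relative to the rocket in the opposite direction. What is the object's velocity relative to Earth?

Object's velocity in rocket frame is u' = -0.777c
u = (u' + v)/(1 + u'v/c²) = (v - 0.777)/(1 - 0.777·v/c²)
Numerator: 0.567 - 0.777 = -0.21
Denominator: 1 - 0.440559 = 0.559441
u = -0.21/0.559441 = -0.3754c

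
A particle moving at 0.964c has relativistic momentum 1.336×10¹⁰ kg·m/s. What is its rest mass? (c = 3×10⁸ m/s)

γ = 1/√(1 - 0.964²) = 3.761
v = 0.964 × 3×10⁸ = 2.892×10⁸ m/s
m = p/(γv) = 1.336×10¹⁰/(3.761 × 2.892×10⁸) = 12.28 kg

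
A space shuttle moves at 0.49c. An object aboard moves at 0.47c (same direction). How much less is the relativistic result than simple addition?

Classical: u' + v = 0.47 + 0.49 = 0.96c
Relativistic: u = (0.47 + 0.49)/(1 + 0.2303) = 0.96/1.2303 = 0.7803c
Difference: 0.96 - 0.7803 = 0.1797c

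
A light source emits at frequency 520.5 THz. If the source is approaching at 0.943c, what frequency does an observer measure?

β = v/c = 0.943
(1+β)/(1-β) = 1.943/0.057 = 34.088
Doppler factor = √(34.088) = 5.838
f_obs = 520.5 × 5.838 = 3039 THz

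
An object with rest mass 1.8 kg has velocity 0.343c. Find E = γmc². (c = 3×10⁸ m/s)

γ = 1/√(1 - 0.343²) = 1.065
mc² = 1.8 × (3×10⁸)² = 1.620×10¹⁷ J
E = γmc² = 1.065 × 1.620×10¹⁷ = 1.725×10¹⁷ J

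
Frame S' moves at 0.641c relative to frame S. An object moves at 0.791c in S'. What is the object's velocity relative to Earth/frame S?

u = (u' + v)/(1 + u'v/c²)
Numerator: 0.791 + 0.641 = 1.432
Denominator: 1 + 0.507031 = 1.507031
u = 1.432/1.507031 = 0.9502c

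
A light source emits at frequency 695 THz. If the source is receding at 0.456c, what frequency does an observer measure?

β = v/c = 0.456
(1-β)/(1+β) = 0.544/1.456 = 0.3736
Doppler factor = √(0.3736) = 0.6112
f_obs = 695 × 0.6112 = 424.8 THz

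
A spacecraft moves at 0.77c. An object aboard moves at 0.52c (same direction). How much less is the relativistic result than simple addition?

Classical: u' + v = 0.52 + 0.77 = 1.29c
Relativistic: u = (0.52 + 0.77)/(1 + 0.4004) = 1.29/1.4004 = 0.9212c
Difference: 1.29 - 0.9212 = 0.3688c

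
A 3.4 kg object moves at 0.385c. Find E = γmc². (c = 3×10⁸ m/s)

γ = 1/√(1 - 0.385²) = 1.0835
mc² = 3.4 × (3×10⁸)² = 3.060×10¹⁷ J
E = γmc² = 1.0835 × 3.060×10¹⁷ = 3.316×10¹⁷ J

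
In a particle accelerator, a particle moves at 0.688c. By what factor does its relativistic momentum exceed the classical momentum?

p_rel = γmv, p_class = mv
Ratio = γ = 1/√(1 - 0.688²)
= 1/√(0.526656) = 1.378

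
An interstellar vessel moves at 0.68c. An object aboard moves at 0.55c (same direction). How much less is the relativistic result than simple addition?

Classical: u' + v = 0.55 + 0.68 = 1.23c
Relativistic: u = (0.55 + 0.68)/(1 + 0.374) = 1.23/1.374 = 0.8952c
Difference: 1.23 - 0.8952 = 0.3348c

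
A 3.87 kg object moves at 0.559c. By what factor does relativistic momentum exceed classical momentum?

p_rel = γmv, p_class = mv
Ratio = γ = 1/√(1 - 0.559²) = 1.206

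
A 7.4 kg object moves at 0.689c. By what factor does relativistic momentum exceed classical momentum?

p_rel = γmv, p_class = mv
Ratio = γ = 1/√(1 - 0.689²) = 1.380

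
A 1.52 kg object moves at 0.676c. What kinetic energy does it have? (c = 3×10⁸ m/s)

γ = 1/√(1 - 0.676²) = 1.357
γ - 1 = 0.3570
KE = (γ-1)mc² = 0.3570 × 1.52 × (3×10⁸)² = 4.884×10¹⁶ J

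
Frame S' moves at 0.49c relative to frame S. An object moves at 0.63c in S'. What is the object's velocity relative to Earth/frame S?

u = (u' + v)/(1 + u'v/c²)
Numerator: 0.63 + 0.49 = 1.12
Denominator: 1 + 0.3087 = 1.3087
u = 1.12/1.3087 = 0.8558c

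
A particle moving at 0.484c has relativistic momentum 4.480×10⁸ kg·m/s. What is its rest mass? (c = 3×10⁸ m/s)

γ = 1/√(1 - 0.484²) = 1.1428
v = 0.484 × 3×10⁸ = 1.452×10⁸ m/s
m = p/(γv) = 4.480×10⁸/(1.1428 × 1.452×10⁸) = 2.700 kg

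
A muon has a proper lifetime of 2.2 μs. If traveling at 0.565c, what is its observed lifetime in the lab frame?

Proper lifetime τ₀ = 2.2 μs
γ = 1/√(1 - 0.565²) = 1.212
τ = γτ₀ = 1.212 × 2.2 μs = 2.666 μs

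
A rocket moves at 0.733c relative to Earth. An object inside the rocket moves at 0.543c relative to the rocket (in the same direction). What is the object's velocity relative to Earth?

u = (u' + v)/(1 + u'v/c²)
Numerator: 0.543 + 0.733 = 1.276
Denominator: 1 + 0.398019 = 1.398019
u = 1.276/1.398019 = 0.9127c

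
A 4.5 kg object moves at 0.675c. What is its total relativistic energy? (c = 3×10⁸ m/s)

γ = 1/√(1 - 0.675²) = 1.3553
mc² = 4.5 × (3×10⁸)² = 4.050×10¹⁷ J
E = γmc² = 1.3553 × 4.050×10¹⁷ = 5.489×10¹⁷ J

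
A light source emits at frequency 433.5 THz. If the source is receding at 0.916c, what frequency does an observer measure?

β = v/c = 0.916
(1-β)/(1+β) = 0.084/1.916 = 0.04384
Doppler factor = √(0.04384) = 0.2094
f_obs = 433.5 × 0.2094 = 90.77 THz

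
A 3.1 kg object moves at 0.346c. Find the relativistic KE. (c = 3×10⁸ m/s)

γ = 1/√(1 - 0.346²) = 1.06583
γ - 1 = 0.06583
KE = (γ-1)mc² = 0.06583 × 3.1 × (3×10⁸)² = 1.837×10¹⁶ J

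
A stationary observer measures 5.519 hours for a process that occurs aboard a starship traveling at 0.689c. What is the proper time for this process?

Dilated time Δt = 5.519 hours
γ = 1/√(1 - 0.689²) = 1.3798
Δt₀ = Δt/γ = 5.519/1.3798 = 4.000 hours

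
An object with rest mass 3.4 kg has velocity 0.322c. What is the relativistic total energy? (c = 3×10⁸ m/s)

γ = 1/√(1 - 0.322²) = 1.0563
mc² = 3.4 × (3×10⁸)² = 3.060×10¹⁷ J
E = γmc² = 1.0563 × 3.060×10¹⁷ = 3.232×10¹⁷ J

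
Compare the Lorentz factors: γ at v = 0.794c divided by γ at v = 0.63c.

γ₁ = 1/√(1 - 0.794²) = 1.645
γ₂ = 1/√(1 - 0.63²) = 1.288
γ₁/γ₂ = 1.645/1.288 = 1.277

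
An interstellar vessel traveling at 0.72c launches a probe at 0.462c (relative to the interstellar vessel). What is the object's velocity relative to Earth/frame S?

u = (u' + v)/(1 + u'v/c²)
Numerator: 0.462 + 0.72 = 1.182
Denominator: 1 + 0.33264 = 1.33264
u = 1.182/1.33264 = 0.8870c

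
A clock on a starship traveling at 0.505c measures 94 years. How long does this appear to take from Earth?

Proper time Δt₀ = 94 years
γ = 1/√(1 - 0.505²) = 1.159
Δt = γΔt₀ = 1.159 × 94 = 108.9 years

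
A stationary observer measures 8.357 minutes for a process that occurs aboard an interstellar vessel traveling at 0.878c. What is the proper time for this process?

Dilated time Δt = 8.357 minutes
γ = 1/√(1 - 0.878²) = 2.089
Δt₀ = Δt/γ = 8.357/2.089 = 4.000 minutes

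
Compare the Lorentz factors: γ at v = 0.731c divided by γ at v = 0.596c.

γ₁ = 1/√(1 - 0.731²) = 1.465
γ₂ = 1/√(1 - 0.596²) = 1.245
γ₁/γ₂ = 1.465/1.245 = 1.177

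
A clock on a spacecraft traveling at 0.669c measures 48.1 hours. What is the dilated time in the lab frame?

Proper time Δt₀ = 48.1 hours
γ = 1/√(1 - 0.669²) = 1.3454
Δt = γΔt₀ = 1.3454 × 48.1 = 64.71 hours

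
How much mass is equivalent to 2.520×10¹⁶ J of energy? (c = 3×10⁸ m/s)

From E = mc², we get m = E/c²
c² = (3×10⁸)² = 9×10¹⁶ m²/s²
m = 2.520×10¹⁶ / 9×10¹⁶ = 0.2800 kg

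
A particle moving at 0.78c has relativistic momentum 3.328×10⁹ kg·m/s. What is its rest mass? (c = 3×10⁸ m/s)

γ = 1/√(1 - 0.78²) = 1.598
v = 0.78 × 3×10⁸ = 2.340×10⁸ m/s
m = p/(γv) = 3.328×10⁹/(1.598 × 2.340×10⁸) = 8.900 kg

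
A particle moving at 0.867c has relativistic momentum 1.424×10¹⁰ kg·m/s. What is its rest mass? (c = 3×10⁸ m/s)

γ = 1/√(1 - 0.867²) = 2.007
v = 0.867 × 3×10⁸ = 2.601×10⁸ m/s
m = p/(γv) = 1.424×10¹⁰/(2.007 × 2.601×10⁸) = 27.28 kg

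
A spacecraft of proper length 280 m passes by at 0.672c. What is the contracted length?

Proper length L₀ = 280 m
γ = 1/√(1 - 0.672²) = 1.350
L = L₀/γ = 280/1.350 = 207.4 m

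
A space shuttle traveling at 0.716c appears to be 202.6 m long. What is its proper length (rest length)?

Contracted length L = 202.6 m
γ = 1/√(1 - 0.716²) = 1.4325
L₀ = γL = 1.4325 × 202.6 = 290.2 m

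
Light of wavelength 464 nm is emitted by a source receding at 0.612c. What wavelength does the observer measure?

β = 0.612
Wavelength Doppler factor = √(1.612/0.388) = √(4.1546) = 2.0383
λ_obs = 464 × 2.0383 = 945.8 nm (redshift)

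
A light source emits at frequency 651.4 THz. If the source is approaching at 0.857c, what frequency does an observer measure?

β = v/c = 0.857
(1+β)/(1-β) = 1.857/0.143 = 12.986
Doppler factor = √(12.986) = 3.6036
f_obs = 651.4 × 3.6036 = 2347 THz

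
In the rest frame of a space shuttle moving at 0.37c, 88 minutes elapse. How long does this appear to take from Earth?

Proper time Δt₀ = 88 minutes
γ = 1/√(1 - 0.37²) = 1.0764
Δt = γΔt₀ = 1.0764 × 88 = 94.72 minutes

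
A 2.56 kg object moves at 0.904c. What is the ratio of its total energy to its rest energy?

E = γmc², E₀ = mc²
E/E₀ = γ = 1/√(1 - 0.904²) = 2.339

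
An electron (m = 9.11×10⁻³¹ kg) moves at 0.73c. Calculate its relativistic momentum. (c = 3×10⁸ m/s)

γ = 1/√(1 - 0.73²) = 1.463
v = 0.73 × 3×10⁸ = 2.190×10⁸ m/s
p = γmv = 1.463 × 9.11×10⁻³¹ × 2.190×10⁸ = 2.919×10⁻²² kg·m/s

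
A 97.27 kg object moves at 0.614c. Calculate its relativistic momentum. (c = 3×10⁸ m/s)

γ = 1/√(1 - 0.614²) = 1.267
v = 0.614 × 3×10⁸ = 1.842×10⁸ m/s
p = γmv = 1.267 × 97.27 × 1.842×10⁸ = 2.270×10¹⁰ kg·m/s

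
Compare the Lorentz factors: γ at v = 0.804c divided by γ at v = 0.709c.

γ₁ = 1/√(1 - 0.804²) = 1.682
γ₂ = 1/√(1 - 0.709²) = 1.418
γ₁/γ₂ = 1.682/1.418 = 1.186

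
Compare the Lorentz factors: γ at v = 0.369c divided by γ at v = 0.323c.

γ₁ = 1/√(1 - 0.369²) = 1.076
γ₂ = 1/√(1 - 0.323²) = 1.057
γ₁/γ₂ = 1.076/1.057 = 1.018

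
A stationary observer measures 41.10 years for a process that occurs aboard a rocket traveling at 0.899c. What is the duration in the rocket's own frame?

Dilated time Δt = 41.10 years
γ = 1/√(1 - 0.899²) = 2.283
Δt₀ = Δt/γ = 41.10/2.283 = 18.00 years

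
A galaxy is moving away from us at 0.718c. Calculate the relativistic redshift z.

β = 0.718
(1+β)/(1-β) = 1.718/0.282 = 6.092
√(6.092) = 2.468
z = 2.468 - 1 = 1.468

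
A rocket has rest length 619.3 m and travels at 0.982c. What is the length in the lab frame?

Proper length L₀ = 619.3 m
γ = 1/√(1 - 0.982²) = 5.294
L = L₀/γ = 619.3/5.294 = 117.0 m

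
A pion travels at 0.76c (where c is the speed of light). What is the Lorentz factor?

v/c = 0.76, so (v/c)² = 0.5776
1 - (v/c)² = 0.4224
γ = 1/√(0.4224) = 1.539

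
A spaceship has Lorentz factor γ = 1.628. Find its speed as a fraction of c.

From γ = 1/√(1 - v²/c²):
1/γ² = 1/1.628² = 0.3773
v²/c² = 1 - 0.3773 = 0.6227
v/c = √(0.6227) = 0.7891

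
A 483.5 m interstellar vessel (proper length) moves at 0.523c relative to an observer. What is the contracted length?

Proper length L₀ = 483.5 m
γ = 1/√(1 - 0.523²) = 1.1733
L = L₀/γ = 483.5/1.1733 = 412.1 m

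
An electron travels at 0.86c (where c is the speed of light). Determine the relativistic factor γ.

v/c = 0.86, so (v/c)² = 0.7396
1 - (v/c)² = 0.2604
γ = 1/√(0.2604) = 1.960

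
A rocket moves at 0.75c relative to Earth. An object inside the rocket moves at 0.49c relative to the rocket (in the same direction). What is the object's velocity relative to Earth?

u = (u' + v)/(1 + u'v/c²)
Numerator: 0.49 + 0.75 = 1.24
Denominator: 1 + 0.3675 = 1.3675
u = 1.24/1.3675 = 0.9068c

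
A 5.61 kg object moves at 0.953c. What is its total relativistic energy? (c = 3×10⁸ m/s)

γ = 1/√(1 - 0.953²) = 3.301
mc² = 5.61 × (3×10⁸)² = 5.049×10¹⁷ J
E = γmc² = 3.301 × 5.049×10¹⁷ = 1.667×10¹⁸ J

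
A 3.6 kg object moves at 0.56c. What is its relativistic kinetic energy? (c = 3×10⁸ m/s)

γ = 1/√(1 - 0.56²) = 1.207
γ - 1 = 0.2070
KE = (γ-1)mc² = 0.2070 × 3.6 × (3×10⁸)² = 6.707×10¹⁶ J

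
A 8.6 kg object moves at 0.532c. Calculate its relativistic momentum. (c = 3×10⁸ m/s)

γ = 1/√(1 - 0.532²) = 1.181
v = 0.532 × 3×10⁸ = 1.596×10⁸ m/s
p = γmv = 1.181 × 8.6 × 1.596×10⁸ = 1.621×10⁹ kg·m/s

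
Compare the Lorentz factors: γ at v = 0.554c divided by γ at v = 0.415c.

γ₁ = 1/√(1 - 0.554²) = 1.201
γ₂ = 1/√(1 - 0.415²) = 1.099
γ₁/γ₂ = 1.201/1.099 = 1.093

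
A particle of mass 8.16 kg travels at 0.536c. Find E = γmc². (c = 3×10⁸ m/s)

γ = 1/√(1 - 0.536²) = 1.1845
mc² = 8.16 × (3×10⁸)² = 7.344×10¹⁷ J
E = γmc² = 1.1845 × 7.344×10¹⁷ = 8.699×10¹⁷ J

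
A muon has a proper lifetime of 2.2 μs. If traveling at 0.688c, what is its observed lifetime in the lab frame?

Proper lifetime τ₀ = 2.2 μs
γ = 1/√(1 - 0.688²) = 1.378
τ = γτ₀ = 1.378 × 2.2 μs = 3.032 μs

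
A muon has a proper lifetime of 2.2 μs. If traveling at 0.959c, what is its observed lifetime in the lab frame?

Proper lifetime τ₀ = 2.2 μs
γ = 1/√(1 - 0.959²) = 3.5285
τ = γτ₀ = 3.5285 × 2.2 μs = 7.763 μs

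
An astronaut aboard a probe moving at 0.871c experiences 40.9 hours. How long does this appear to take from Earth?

Proper time Δt₀ = 40.9 hours
γ = 1/√(1 - 0.871²) = 2.0355
Δt = γΔt₀ = 2.0355 × 40.9 = 83.25 hours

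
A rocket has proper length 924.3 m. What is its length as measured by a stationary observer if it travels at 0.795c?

Proper length L₀ = 924.3 m
γ = 1/√(1 - 0.795²) = 1.6485
L = L₀/γ = 924.3/1.6485 = 560.7 m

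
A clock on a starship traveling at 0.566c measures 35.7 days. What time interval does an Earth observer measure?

Proper time Δt₀ = 35.7 days
γ = 1/√(1 - 0.566²) = 1.213
Δt = γΔt₀ = 1.213 × 35.7 = 43.30 days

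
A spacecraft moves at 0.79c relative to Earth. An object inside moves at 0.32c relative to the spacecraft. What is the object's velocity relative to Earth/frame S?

u = (u' + v)/(1 + u'v/c²)
Numerator: 0.32 + 0.79 = 1.11
Denominator: 1 + 0.2528 = 1.2528
u = 1.11/1.2528 = 0.8860c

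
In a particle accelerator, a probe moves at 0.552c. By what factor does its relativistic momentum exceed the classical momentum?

p_rel = γmv, p_class = mv
Ratio = γ = 1/√(1 - 0.552²)
= 1/√(0.695296) = 1.199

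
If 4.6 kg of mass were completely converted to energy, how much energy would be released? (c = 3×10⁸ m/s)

Using E = mc²:
c² = (3×10⁸)² = 9×10¹⁶ m²/s²
E = 4.6 × 9×10¹⁶ = 4.140×10¹⁷ J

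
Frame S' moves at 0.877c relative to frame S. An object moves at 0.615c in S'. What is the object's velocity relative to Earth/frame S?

u = (u' + v)/(1 + u'v/c²)
Numerator: 0.615 + 0.877 = 1.492
Denominator: 1 + 0.539355 = 1.539355
u = 1.492/1.539355 = 0.9692c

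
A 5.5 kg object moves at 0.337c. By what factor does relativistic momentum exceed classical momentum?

p_rel = γmv, p_class = mv
Ratio = γ = 1/√(1 - 0.337²) = 1.062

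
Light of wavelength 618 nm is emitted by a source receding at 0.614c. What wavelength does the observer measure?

β = 0.614
Wavelength Doppler factor = √(1.614/0.386) = √(4.181) = 2.045
λ_obs = 618 × 2.045 = 1264 nm (redshift)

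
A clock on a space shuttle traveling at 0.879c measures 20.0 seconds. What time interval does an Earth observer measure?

Proper time Δt₀ = 20.0 seconds
γ = 1/√(1 - 0.879²) = 2.097
Δt = γΔt₀ = 2.097 × 20.0 = 41.94 seconds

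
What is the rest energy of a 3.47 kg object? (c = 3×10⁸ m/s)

c² = (3×10⁸)² = 9.000×10¹⁶ m²/s²
E₀ = mc² = 3.47 × 9.000×10¹⁶ = 3.123×10¹⁷ J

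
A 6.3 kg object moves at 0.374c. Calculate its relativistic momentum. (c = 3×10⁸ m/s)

γ = 1/√(1 - 0.374²) = 1.0783
v = 0.374 × 3×10⁸ = 1.122×10⁸ m/s
p = γmv = 1.0783 × 6.3 × 1.122×10⁸ = 7.622×10⁸ kg·m/s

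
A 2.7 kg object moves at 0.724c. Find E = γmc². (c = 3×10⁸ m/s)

γ = 1/√(1 - 0.724²) = 1.4497
mc² = 2.7 × (3×10⁸)² = 2.430×10¹⁷ J
E = γmc² = 1.4497 × 2.430×10¹⁷ = 3.523×10¹⁷ J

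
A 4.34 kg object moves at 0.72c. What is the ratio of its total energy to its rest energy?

E = γmc², E₀ = mc²
E/E₀ = γ = 1/√(1 - 0.72²) = 1.441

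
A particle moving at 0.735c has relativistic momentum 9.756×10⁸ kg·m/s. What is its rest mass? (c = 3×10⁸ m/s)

γ = 1/√(1 - 0.735²) = 1.475
v = 0.735 × 3×10⁸ = 2.205×10⁸ m/s
m = p/(γv) = 9.756×10⁸/(1.475 × 2.205×10⁸) = 3.000 kg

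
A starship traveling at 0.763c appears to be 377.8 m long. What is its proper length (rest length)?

Contracted length L = 377.8 m
γ = 1/√(1 - 0.763²) = 1.547
L₀ = γL = 1.547 × 377.8 = 584.5 m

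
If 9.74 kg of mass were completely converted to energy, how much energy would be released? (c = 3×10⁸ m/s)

Using E = mc²:
c² = (3×10⁸)² = 9×10¹⁶ m²/s²
E = 9.74 × 9×10¹⁶ = 8.766×10¹⁷ J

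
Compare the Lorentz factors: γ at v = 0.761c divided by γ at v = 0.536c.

γ₁ = 1/√(1 - 0.761²) = 1.5414
γ₂ = 1/√(1 - 0.536²) = 1.1845
γ₁/γ₂ = 1.5414/1.1845 = 1.301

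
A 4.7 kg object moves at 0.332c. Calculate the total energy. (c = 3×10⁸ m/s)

γ = 1/√(1 - 0.332²) = 1.060
mc² = 4.7 × (3×10⁸)² = 4.230×10¹⁷ J
E = γmc² = 1.060 × 4.230×10¹⁷ = 4.484×10¹⁷ J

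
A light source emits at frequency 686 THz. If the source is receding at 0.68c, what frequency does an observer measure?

β = v/c = 0.68
(1-β)/(1+β) = 0.32/1.68 = 0.19048
Doppler factor = √(0.19048) = 0.4364
f_obs = 686 × 0.4364 = 299.4 THz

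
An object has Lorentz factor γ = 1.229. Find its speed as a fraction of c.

From γ = 1/√(1 - v²/c²):
1/γ² = 1/1.229² = 0.6621
v²/c² = 1 - 0.6621 = 0.3379
v/c = √(0.3379) = 0.5813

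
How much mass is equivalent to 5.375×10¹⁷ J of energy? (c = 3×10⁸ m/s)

From E = mc², we get m = E/c²
c² = (3×10⁸)² = 9×10¹⁶ m²/s²
m = 5.375×10¹⁷ / 9×10¹⁶ = 5.972 kg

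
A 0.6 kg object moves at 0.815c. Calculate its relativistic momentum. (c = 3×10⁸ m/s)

γ = 1/√(1 - 0.815²) = 1.726
v = 0.815 × 3×10⁸ = 2.445×10⁸ m/s
p = γmv = 1.726 × 0.6 × 2.445×10⁸ = 2.532×10⁸ kg·m/s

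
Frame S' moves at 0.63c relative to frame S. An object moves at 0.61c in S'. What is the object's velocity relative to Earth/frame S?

u = (u' + v)/(1 + u'v/c²)
Numerator: 0.61 + 0.63 = 1.24
Denominator: 1 + 0.3843 = 1.3843
u = 1.24/1.3843 = 0.8958c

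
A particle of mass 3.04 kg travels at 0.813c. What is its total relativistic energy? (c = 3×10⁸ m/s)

γ = 1/√(1 - 0.813²) = 1.7174
mc² = 3.04 × (3×10⁸)² = 2.736×10¹⁷ J
E = γmc² = 1.7174 × 2.736×10¹⁷ = 4.699×10¹⁷ J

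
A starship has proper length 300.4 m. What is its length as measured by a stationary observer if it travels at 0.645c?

Proper length L₀ = 300.4 m
γ = 1/√(1 - 0.645²) = 1.3086
L = L₀/γ = 300.4/1.3086 = 229.6 m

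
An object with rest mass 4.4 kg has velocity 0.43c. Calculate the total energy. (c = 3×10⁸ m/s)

γ = 1/√(1 - 0.43²) = 1.1076
mc² = 4.4 × (3×10⁸)² = 3.960×10¹⁷ J
E = γmc² = 1.1076 × 3.960×10¹⁷ = 4.386×10¹⁷ J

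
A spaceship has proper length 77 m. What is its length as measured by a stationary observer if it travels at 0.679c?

Proper length L₀ = 77 m
γ = 1/√(1 - 0.679²) = 1.362
L = L₀/γ = 77/1.362 = 56.53 m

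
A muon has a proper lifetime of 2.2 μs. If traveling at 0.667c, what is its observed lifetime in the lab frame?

Proper lifetime τ₀ = 2.2 μs
γ = 1/√(1 - 0.667²) = 1.3422
τ = γτ₀ = 1.3422 × 2.2 μs = 2.953 μs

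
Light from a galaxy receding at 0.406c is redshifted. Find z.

β = 0.406
(1+β)/(1-β) = 1.406/0.594 = 2.367
√(2.367) = 1.5385
z = 1.5385 - 1 = 0.5385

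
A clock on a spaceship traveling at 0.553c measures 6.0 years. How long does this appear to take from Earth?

Proper time Δt₀ = 6.0 years
γ = 1/√(1 - 0.553²) = 1.2002
Δt = γΔt₀ = 1.2002 × 6.0 = 7.201 years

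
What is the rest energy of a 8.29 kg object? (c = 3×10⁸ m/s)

c² = (3×10⁸)² = 9.000×10¹⁶ m²/s²
E₀ = mc² = 8.29 × 9.000×10¹⁶ = 7.461×10¹⁷ J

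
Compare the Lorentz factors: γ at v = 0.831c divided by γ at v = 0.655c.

γ₁ = 1/√(1 - 0.831²) = 1.7977
γ₂ = 1/√(1 - 0.655²) = 1.3234
γ₁/γ₂ = 1.7977/1.3234 = 1.358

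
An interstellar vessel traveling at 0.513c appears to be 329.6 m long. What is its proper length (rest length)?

Contracted length L = 329.6 m
γ = 1/√(1 - 0.513²) = 1.165
L₀ = γL = 1.165 × 329.6 = 384.0 m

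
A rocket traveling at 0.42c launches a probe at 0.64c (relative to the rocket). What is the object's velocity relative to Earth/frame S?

u = (u' + v)/(1 + u'v/c²)
Numerator: 0.64 + 0.42 = 1.06
Denominator: 1 + 0.2688 = 1.2688
u = 1.06/1.2688 = 0.8354c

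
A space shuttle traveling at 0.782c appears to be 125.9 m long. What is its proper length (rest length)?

Contracted length L = 125.9 m
γ = 1/√(1 - 0.782²) = 1.6044
L₀ = γL = 1.6044 × 125.9 = 202.0 m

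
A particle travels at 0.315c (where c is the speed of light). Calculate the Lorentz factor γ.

v/c = 0.315, so (v/c)² = 0.099225
1 - (v/c)² = 0.900775
γ = 1/√(0.900775) = 1.054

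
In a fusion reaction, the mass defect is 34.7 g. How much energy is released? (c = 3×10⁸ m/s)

Convert mass defect: Δm = 34.7 g = 0.0347 kg
E = Δm·c² = 0.0347 × (3×10⁸)²
= 0.0347 × 9×10¹⁶ = 3.123×10¹⁵ J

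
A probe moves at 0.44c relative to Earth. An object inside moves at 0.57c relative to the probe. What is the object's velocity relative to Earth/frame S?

u = (u' + v)/(1 + u'v/c²)
Numerator: 0.57 + 0.44 = 1.01
Denominator: 1 + 0.2508 = 1.2508
u = 1.01/1.2508 = 0.8075c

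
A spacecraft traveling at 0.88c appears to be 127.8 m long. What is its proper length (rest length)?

Contracted length L = 127.8 m
γ = 1/√(1 - 0.88²) = 2.1054
L₀ = γL = 2.1054 × 127.8 = 269.1 m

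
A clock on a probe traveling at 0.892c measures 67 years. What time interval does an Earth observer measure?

Proper time Δt₀ = 67 years
γ = 1/√(1 - 0.892²) = 2.212
Δt = γΔt₀ = 2.212 × 67 = 148.2 years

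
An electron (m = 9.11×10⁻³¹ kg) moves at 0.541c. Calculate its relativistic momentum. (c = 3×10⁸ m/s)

γ = 1/√(1 - 0.541²) = 1.189
v = 0.541 × 3×10⁸ = 1.623×10⁸ m/s
p = γmv = 1.189 × 9.11×10⁻³¹ × 1.623×10⁸ = 1.758×10⁻²² kg·m/s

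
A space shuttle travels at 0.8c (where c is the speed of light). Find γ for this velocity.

v/c = 0.8, so (v/c)² = 0.64
1 - (v/c)² = 0.36
γ = 1/√(0.36) = 1.667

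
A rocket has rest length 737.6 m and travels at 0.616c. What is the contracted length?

Proper length L₀ = 737.6 m
γ = 1/√(1 - 0.616²) = 1.26944
L = L₀/γ = 737.6/1.26944 = 581.0 m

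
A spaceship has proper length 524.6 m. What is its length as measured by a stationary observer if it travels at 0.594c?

Proper length L₀ = 524.6 m
γ = 1/√(1 - 0.594²) = 1.243
L = L₀/γ = 524.6/1.243 = 422.0 m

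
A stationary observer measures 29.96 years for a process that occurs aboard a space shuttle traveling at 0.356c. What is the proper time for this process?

Dilated time Δt = 29.96 years
γ = 1/√(1 - 0.356²) = 1.070
Δt₀ = Δt/γ = 29.96/1.070 = 28.00 years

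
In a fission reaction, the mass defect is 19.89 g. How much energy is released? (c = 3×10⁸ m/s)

Convert mass defect: Δm = 19.89 g = 0.01989 kg
E = Δm·c² = 0.01989 × (3×10⁸)²
= 0.01989 × 9×10¹⁶ = 1.790×10¹⁵ J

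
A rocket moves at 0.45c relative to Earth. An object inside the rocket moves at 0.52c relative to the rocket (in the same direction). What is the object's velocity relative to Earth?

u = (u' + v)/(1 + u'v/c²)
Numerator: 0.52 + 0.45 = 0.97
Denominator: 1 + 0.234 = 1.234
u = 0.97/1.234 = 0.7861c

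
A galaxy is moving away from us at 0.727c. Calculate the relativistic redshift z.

β = 0.727
(1+β)/(1-β) = 1.727/0.273 = 6.326
√(6.326) = 2.515
z = 2.515 - 1 = 1.515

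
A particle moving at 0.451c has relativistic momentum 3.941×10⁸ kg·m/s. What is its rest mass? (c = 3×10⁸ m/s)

γ = 1/√(1 - 0.451²) = 1.1204
v = 0.451 × 3×10⁸ = 1.353×10⁸ m/s
m = p/(γv) = 3.941×10⁸/(1.1204 × 1.353×10⁸) = 2.600 kg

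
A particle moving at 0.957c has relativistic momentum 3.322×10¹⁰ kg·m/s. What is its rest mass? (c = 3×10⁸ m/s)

γ = 1/√(1 - 0.957²) = 3.447
v = 0.957 × 3×10⁸ = 2.871×10⁸ m/s
m = p/(γv) = 3.322×10¹⁰/(3.447 × 2.871×10⁸) = 33.57 kg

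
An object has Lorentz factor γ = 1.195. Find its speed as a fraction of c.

From γ = 1/√(1 - v²/c²):
1/γ² = 1/1.195² = 0.70027
v²/c² = 1 - 0.70027 = 0.29973
v/c = √(0.29973) = 0.5475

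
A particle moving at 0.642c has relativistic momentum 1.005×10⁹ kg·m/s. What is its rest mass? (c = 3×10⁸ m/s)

γ = 1/√(1 - 0.642²) = 1.3043
v = 0.642 × 3×10⁸ = 1.926×10⁸ m/s
m = p/(γv) = 1.005×10⁹/(1.3043 × 1.926×10⁸) = 4.001 kg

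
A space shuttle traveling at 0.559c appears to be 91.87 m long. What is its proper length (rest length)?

Contracted length L = 91.87 m
γ = 1/√(1 - 0.559²) = 1.206
L₀ = γL = 1.206 × 91.87 = 110.8 m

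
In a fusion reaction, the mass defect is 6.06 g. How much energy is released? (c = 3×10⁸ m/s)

Convert mass defect: Δm = 6.06 g = 0.00606 kg
E = Δm·c² = 0.00606 × (3×10⁸)²
= 0.00606 × 9×10¹⁶ = 5.454×10¹⁴ J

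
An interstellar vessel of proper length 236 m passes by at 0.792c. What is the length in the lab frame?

Proper length L₀ = 236 m
γ = 1/√(1 - 0.792²) = 1.638
L = L₀/γ = 236/1.638 = 144.1 m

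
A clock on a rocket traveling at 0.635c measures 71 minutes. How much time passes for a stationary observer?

Proper time Δt₀ = 71 minutes
γ = 1/√(1 - 0.635²) = 1.2945
Δt = γΔt₀ = 1.2945 × 71 = 91.91 minutes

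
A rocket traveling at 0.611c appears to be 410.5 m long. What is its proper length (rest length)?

Contracted length L = 410.5 m
γ = 1/√(1 - 0.611²) = 1.263
L₀ = γL = 1.263 × 410.5 = 518.5 m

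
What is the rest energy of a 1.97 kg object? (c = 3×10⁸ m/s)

c² = (3×10⁸)² = 9.000×10¹⁶ m²/s²
E₀ = mc² = 1.97 × 9.000×10¹⁶ = 1.773×10¹⁷ J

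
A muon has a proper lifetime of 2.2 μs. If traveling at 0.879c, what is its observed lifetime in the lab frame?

Proper lifetime τ₀ = 2.2 μs
γ = 1/√(1 - 0.879²) = 2.0972
τ = γτ₀ = 2.0972 × 2.2 μs = 4.614 μs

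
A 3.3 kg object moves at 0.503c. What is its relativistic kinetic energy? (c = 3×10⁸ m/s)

γ = 1/√(1 - 0.503²) = 1.157024
γ - 1 = 0.157024
KE = (γ-1)mc² = 0.157024 × 3.3 × (3×10⁸)² = 4.664×10¹⁶ J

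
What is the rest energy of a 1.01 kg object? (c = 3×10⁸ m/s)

c² = (3×10⁸)² = 9.000×10¹⁶ m²/s²
E₀ = mc² = 1.01 × 9.000×10¹⁶ = 9.090×10¹⁶ J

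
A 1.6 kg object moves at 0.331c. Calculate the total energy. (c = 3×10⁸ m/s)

γ = 1/√(1 - 0.331²) = 1.060
mc² = 1.6 × (3×10⁸)² = 1.440×10¹⁷ J
E = γmc² = 1.060 × 1.440×10¹⁷ = 1.526×10¹⁷ J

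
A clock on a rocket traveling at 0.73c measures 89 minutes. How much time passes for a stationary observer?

Proper time Δt₀ = 89 minutes
γ = 1/√(1 - 0.73²) = 1.463
Δt = γΔt₀ = 1.463 × 89 = 130.2 minutes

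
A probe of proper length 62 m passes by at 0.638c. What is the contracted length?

Proper length L₀ = 62 m
γ = 1/√(1 - 0.638²) = 1.2986
L = L₀/γ = 62/1.2986 = 47.74 m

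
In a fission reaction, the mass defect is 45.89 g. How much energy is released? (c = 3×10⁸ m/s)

Convert mass defect: Δm = 45.89 g = 0.04589 kg
E = Δm·c² = 0.04589 × (3×10⁸)²
= 0.04589 × 9×10¹⁶ = 4.130×10¹⁵ J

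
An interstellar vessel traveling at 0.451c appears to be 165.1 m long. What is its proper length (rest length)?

Contracted length L = 165.1 m
γ = 1/√(1 - 0.451²) = 1.1204
L₀ = γL = 1.1204 × 165.1 = 185.0 m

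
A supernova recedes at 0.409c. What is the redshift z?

β = 0.409
(1+β)/(1-β) = 1.409/0.591 = 2.3841
√(2.3841) = 1.5441
z = 1.5441 - 1 = 0.5441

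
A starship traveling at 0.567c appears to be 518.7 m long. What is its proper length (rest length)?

Contracted length L = 518.7 m
γ = 1/√(1 - 0.567²) = 1.214
L₀ = γL = 1.214 × 518.7 = 629.7 m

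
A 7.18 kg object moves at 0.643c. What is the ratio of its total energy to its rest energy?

E = γmc², E₀ = mc²
E/E₀ = γ = 1/√(1 - 0.643²) = 1.306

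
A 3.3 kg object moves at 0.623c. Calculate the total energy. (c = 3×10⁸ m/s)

γ = 1/√(1 - 0.623²) = 1.2784
mc² = 3.3 × (3×10⁸)² = 2.970×10¹⁷ J
E = γmc² = 1.2784 × 2.970×10¹⁷ = 3.797×10¹⁷ J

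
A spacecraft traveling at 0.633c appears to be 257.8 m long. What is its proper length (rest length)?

Contracted length L = 257.8 m
γ = 1/√(1 - 0.633²) = 1.2917
L₀ = γL = 1.2917 × 257.8 = 333.0 m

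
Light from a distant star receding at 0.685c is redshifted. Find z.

β = 0.685
(1+β)/(1-β) = 1.685/0.315 = 5.349
√(5.349) = 2.313
z = 2.313 - 1 = 1.313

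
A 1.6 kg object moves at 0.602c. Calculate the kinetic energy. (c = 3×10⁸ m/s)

γ = 1/√(1 - 0.602²) = 1.25235
γ - 1 = 0.25235
KE = (γ-1)mc² = 0.25235 × 1.6 × (3×10⁸)² = 3.634×10¹⁶ J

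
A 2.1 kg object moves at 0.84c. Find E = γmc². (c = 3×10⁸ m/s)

γ = 1/√(1 - 0.84²) = 1.843
mc² = 2.1 × (3×10⁸)² = 1.890×10¹⁷ J
E = γmc² = 1.843 × 1.890×10¹⁷ = 3.483×10¹⁷ J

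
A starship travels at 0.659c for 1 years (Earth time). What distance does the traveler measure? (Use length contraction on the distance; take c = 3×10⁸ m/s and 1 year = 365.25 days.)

Earth distance: d = v × t = 0.659c × 1 yr = 6.2389×10¹⁵ m
γ = 1.3295
d' = d/γ = 6.2389×10¹⁵/1.3295 = 4.693×10¹⁵ m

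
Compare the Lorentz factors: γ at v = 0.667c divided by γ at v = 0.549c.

γ₁ = 1/√(1 - 0.667²) = 1.342
γ₂ = 1/√(1 - 0.549²) = 1.196
γ₁/γ₂ = 1.342/1.196 = 1.122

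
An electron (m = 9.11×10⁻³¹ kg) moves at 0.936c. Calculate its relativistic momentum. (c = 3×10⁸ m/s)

γ = 1/√(1 - 0.936²) = 2.8409
v = 0.936 × 3×10⁸ = 2.808×10⁸ m/s
p = γmv = 2.8409 × 9.11×10⁻³¹ × 2.808×10⁸ = 7.267×10⁻²² kg·m/s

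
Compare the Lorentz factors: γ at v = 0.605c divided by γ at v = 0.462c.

γ₁ = 1/√(1 - 0.605²) = 1.2559
γ₂ = 1/√(1 - 0.462²) = 1.1275
γ₁/γ₂ = 1.2559/1.1275 = 1.114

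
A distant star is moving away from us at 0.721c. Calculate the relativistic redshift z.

β = 0.721
(1+β)/(1-β) = 1.721/0.279 = 6.168
√(6.168) = 2.484
z = 2.484 - 1 = 1.484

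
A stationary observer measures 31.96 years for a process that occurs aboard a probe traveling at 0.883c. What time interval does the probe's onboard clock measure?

Dilated time Δt = 31.96 years
γ = 1/√(1 - 0.883²) = 2.131
Δt₀ = Δt/γ = 31.96/2.131 = 15.00 years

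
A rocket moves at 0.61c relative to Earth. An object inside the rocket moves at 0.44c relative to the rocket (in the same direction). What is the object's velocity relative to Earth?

u = (u' + v)/(1 + u'v/c²)
Numerator: 0.44 + 0.61 = 1.05
Denominator: 1 + 0.2684 = 1.2684
u = 1.05/1.2684 = 0.8278c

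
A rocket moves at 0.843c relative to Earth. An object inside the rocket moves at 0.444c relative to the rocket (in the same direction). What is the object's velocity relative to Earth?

u = (u' + v)/(1 + u'v/c²)
Numerator: 0.444 + 0.843 = 1.287
Denominator: 1 + 0.374292 = 1.374292
u = 1.287/1.374292 = 0.9365c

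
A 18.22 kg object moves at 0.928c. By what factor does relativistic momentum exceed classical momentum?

p_rel = γmv, p_class = mv
Ratio = γ = 1/√(1 - 0.928²) = 2.684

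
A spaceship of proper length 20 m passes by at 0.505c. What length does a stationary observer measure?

Proper length L₀ = 20 m
γ = 1/√(1 - 0.505²) = 1.159
L = L₀/γ = 20/1.159 = 17.26 m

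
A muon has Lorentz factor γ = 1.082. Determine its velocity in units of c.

From γ = 1/√(1 - v²/c²):
1/γ² = 1/1.082² = 0.85417
v²/c² = 1 - 0.85417 = 0.14583
v/c = √(0.14583) = 0.3819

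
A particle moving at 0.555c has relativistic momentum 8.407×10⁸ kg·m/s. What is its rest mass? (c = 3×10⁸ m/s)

γ = 1/√(1 - 0.555²) = 1.2021
v = 0.555 × 3×10⁸ = 1.665×10⁸ m/s
m = p/(γv) = 8.407×10⁸/(1.2021 × 1.665×10⁸) = 4.200 kg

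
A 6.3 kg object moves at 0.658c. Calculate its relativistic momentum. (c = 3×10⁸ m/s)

γ = 1/√(1 - 0.658²) = 1.328
v = 0.658 × 3×10⁸ = 1.974×10⁸ m/s
p = γmv = 1.328 × 6.3 × 1.974×10⁸ = 1.652×10⁹ kg·m/s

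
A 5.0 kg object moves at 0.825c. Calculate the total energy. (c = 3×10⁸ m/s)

γ = 1/√(1 - 0.825²) = 1.7695
mc² = 5.0 × (3×10⁸)² = 4.500×10¹⁷ J
E = γmc² = 1.7695 × 4.500×10¹⁷ = 7.963×10¹⁷ J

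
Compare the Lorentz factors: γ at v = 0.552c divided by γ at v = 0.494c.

γ₁ = 1/√(1 - 0.552²) = 1.199
γ₂ = 1/√(1 - 0.494²) = 1.150
γ₁/γ₂ = 1.199/1.150 = 1.043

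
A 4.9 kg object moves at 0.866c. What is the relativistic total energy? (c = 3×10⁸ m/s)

γ = 1/√(1 - 0.866²) = 1.9998
mc² = 4.9 × (3×10⁸)² = 4.410×10¹⁷ J
E = γmc² = 1.9998 × 4.410×10¹⁷ = 8.819×10¹⁷ J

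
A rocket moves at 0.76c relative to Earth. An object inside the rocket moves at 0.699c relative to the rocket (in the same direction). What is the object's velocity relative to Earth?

u = (u' + v)/(1 + u'v/c²)
Numerator: 0.699 + 0.76 = 1.459
Denominator: 1 + 0.53124 = 1.53124
u = 1.459/1.53124 = 0.9528c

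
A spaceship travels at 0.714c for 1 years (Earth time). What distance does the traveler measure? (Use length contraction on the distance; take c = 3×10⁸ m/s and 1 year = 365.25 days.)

Earth distance: d = v × t = 0.714c × 1 yr = 6.7596×10¹⁵ m
γ = 1.4283
d' = d/γ = 6.7596×10¹⁵/1.4283 = 4.733×10¹⁵ m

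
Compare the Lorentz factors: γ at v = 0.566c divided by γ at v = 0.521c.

γ₁ = 1/√(1 - 0.566²) = 1.213
γ₂ = 1/√(1 - 0.521²) = 1.172
γ₁/γ₂ = 1.213/1.172 = 1.035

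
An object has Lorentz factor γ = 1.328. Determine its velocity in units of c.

From γ = 1/√(1 - v²/c²):
1/γ² = 1/1.328² = 0.5670
v²/c² = 1 - 0.5670 = 0.4330
v/c = √(0.4330) = 0.6580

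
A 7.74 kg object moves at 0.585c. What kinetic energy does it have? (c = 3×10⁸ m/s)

γ = 1/√(1 - 0.585²) = 1.233
γ - 1 = 0.2330
KE = (γ-1)mc² = 0.2330 × 7.74 × (3×10⁸)² = 1.623×10¹⁷ J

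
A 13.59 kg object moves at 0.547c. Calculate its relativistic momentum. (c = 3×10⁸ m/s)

γ = 1/√(1 - 0.547²) = 1.1946
v = 0.547 × 3×10⁸ = 1.641×10⁸ m/s
p = γmv = 1.1946 × 13.59 × 1.641×10⁸ = 2.664×10⁹ kg·m/s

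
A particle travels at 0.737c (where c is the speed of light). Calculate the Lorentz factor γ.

v/c = 0.737, so (v/c)² = 0.543169
1 - (v/c)² = 0.456831
γ = 1/√(0.456831) = 1.480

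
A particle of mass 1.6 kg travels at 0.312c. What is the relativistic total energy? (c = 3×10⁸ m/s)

γ = 1/√(1 - 0.312²) = 1.053
mc² = 1.6 × (3×10⁸)² = 1.440×10¹⁷ J
E = γmc² = 1.053 × 1.440×10¹⁷ = 1.516×10¹⁷ J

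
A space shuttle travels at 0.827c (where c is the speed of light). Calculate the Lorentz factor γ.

v/c = 0.827, so (v/c)² = 0.683929
1 - (v/c)² = 0.316071
γ = 1/√(0.316071) = 1.779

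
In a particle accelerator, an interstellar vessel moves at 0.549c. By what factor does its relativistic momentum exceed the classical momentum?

p_rel = γmv, p_class = mv
Ratio = γ = 1/√(1 - 0.549²)
= 1/√(0.698599) = 1.196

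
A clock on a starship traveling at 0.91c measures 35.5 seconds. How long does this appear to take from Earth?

Proper time Δt₀ = 35.5 seconds
γ = 1/√(1 - 0.91²) = 2.4119
Δt = γΔt₀ = 2.4119 × 35.5 = 85.62 seconds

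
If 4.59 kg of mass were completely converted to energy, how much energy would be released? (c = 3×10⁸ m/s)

Using E = mc²:
c² = (3×10⁸)² = 9×10¹⁶ m²/s²
E = 4.59 × 9×10¹⁶ = 4.131×10¹⁷ J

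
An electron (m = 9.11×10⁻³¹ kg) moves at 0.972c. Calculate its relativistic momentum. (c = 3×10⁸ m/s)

γ = 1/√(1 - 0.972²) = 4.256
v = 0.972 × 3×10⁸ = 2.916×10⁸ m/s
p = γmv = 4.256 × 9.11×10⁻³¹ × 2.916×10⁸ = 1.131×10⁻²¹ kg·m/s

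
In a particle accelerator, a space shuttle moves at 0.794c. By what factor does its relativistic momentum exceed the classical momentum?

p_rel = γmv, p_class = mv
Ratio = γ = 1/√(1 - 0.794²)
= 1/√(0.369564) = 1.645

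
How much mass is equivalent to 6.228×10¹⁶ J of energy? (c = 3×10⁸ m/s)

From E = mc², we get m = E/c²
c² = (3×10⁸)² = 9×10¹⁶ m²/s²
m = 6.228×10¹⁶ / 9×10¹⁶ = 0.6920 kg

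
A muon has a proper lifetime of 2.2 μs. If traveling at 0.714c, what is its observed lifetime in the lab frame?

Proper lifetime τ₀ = 2.2 μs
γ = 1/√(1 - 0.714²) = 1.428
τ = γτ₀ = 1.428 × 2.2 μs = 3.142 μs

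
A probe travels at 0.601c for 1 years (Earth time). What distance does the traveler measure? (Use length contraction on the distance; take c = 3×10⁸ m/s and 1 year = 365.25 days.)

Earth distance: d = v × t = 0.601c × 1 yr = 5.690×10¹⁵ m
γ = 1.251
d' = d/γ = 5.690×10¹⁵/1.251 = 4.548×10¹⁵ m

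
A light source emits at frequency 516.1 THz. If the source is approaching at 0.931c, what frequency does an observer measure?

β = v/c = 0.931
(1+β)/(1-β) = 1.931/0.069 = 27.986
Doppler factor = √(27.986) = 5.290
f_obs = 516.1 × 5.290 = 2730 THz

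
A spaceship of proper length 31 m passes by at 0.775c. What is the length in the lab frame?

Proper length L₀ = 31 m
γ = 1/√(1 - 0.775²) = 1.5824
L = L₀/γ = 31/1.5824 = 19.59 m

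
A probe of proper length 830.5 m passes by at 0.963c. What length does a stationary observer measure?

Proper length L₀ = 830.5 m
γ = 1/√(1 - 0.963²) = 3.711
L = L₀/γ = 830.5/3.711 = 223.8 m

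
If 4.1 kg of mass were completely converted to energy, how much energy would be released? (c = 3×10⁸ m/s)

Using E = mc²:
c² = (3×10⁸)² = 9×10¹⁶ m²/s²
E = 4.1 × 9×10¹⁶ = 3.690×10¹⁷ J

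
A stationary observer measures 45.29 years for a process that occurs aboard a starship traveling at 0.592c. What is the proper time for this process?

Dilated time Δt = 45.29 years
γ = 1/√(1 - 0.592²) = 1.2408
Δt₀ = Δt/γ = 45.29/1.2408 = 36.50 years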